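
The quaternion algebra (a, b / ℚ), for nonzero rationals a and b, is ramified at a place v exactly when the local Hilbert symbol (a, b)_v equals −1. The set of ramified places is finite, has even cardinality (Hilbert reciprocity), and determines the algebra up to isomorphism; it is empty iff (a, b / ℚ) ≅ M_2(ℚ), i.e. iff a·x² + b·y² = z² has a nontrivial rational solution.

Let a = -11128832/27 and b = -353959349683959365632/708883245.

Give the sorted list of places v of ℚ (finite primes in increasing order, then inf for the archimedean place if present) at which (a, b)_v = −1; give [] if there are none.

(a, b) ≡ (-8151, -935) mod (ℚ^×)²; places V = {2, 3, 5, 7, 11, 13, 17, 19, 23, 43, ∞}.
(a,b)_13: α=1, u≡12; β=2, v≡1 (mod 13); (12|13)=+1, (1|13)=+1; sign (−1)^0·+1^2·+1^1 = +1.
(a,b)_3: α=-3, u≡1; β=-10, v≡1 (mod 3); (1|3)=+1, (1|3)=+1; sign (−1)^0·+1^-10·+1^-3 = +1.
(a,b)_2: α=12, β=18; u≡1, v≡1 (mod 8); ε(u)ε(v)=0·0, αω(v)=12·0, βω(u)=18·0; sum ≡ 0  ⇒  +1.
(a,b)_43: α=0, u≡27; β=2, v≡41 (mod 43); (27|43)=-1, (41|43)=+1; sign (−1)^0·-1^2·+1^0 = +1.
(a,b)_23: α=0, u≡10; β=2, v≡1 (mod 23); (10|23)=-1, (1|23)=+1; sign (−1)^0·-1^2·+1^0 = +1.
(a,b)_∞: sgn(-8151)=−, sgn(-935)=−, so -1.
(a,b)_7: α=0, u≡1; β=-4, v≡6 (mod 7); (1|7)=+1, (6|7)=-1; sign (−1)^0·+1^-4·-1^0 = +1.
(a,b)_5: α=0, u≡4; β=-1, v≡2 (mod 5); (4|5)=+1, (2|5)=-1; sign (−1)^0·+1^-1·-1^0 = +1.
(a,b)_17: α=0, u≡15; β=1, v≡13 (mod 17); (15|17)=+1, (13|17)=+1; sign (−1)^0·+1^1·+1^0 = +1.
(a,b)_11: α=1, u≡7; β=3, v≡3 (mod 11); (7|11)=-1, (3|11)=+1; sign (−1)^1·-1^3·+1^1 = +1.
(a,b)_19: α=1, u≡10; β=2, v≡8 (mod 19); (10|19)=-1, (8|19)=-1; sign (−1)^0·-1^2·-1^1 = -1.
|Ram(-8151, -935)| = 2, even; anisotropic at {19, ∞}.

[19, inf]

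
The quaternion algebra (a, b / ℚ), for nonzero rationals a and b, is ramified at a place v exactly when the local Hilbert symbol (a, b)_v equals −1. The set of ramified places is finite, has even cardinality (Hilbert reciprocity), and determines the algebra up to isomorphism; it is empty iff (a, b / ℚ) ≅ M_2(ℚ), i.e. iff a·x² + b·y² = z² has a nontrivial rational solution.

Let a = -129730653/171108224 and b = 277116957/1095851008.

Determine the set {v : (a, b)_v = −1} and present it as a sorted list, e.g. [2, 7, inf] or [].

Mod squares: a ≡ -182, b ≡ 91. Check v ∈ {∞, 2, 3, 7, 13, 17, 19, 23}.
v=3: a=3^10·(≡1), b=3^10·(≡1) mod 3; (1|3)=+1, (1|3)=+1; (−1)^{10·10·1}·(+1)^10·(+1)^10 = +1.
v=∞: -182 < 0 and 91 > 0  ⇒  (a,b)_∞ = +1.
v=23: a=23^-2·(≡6), b=23^-2·(≡7) mod 23; (6|23)=+1, (7|23)=-1; (−1)^{-2·-2·11}·(+1)^-2·(-1)^-2 = +1.
v=2: v_2(a)=-7, v_2(b)=-10; units ≡ 5, 3 (mod 8); ε·ε+αω+βω = 0·1+-7·1+-10·1 ≡ 1  ⇒  (a,b)_2 = -1.
v=13: a=13^3·(≡10), b=13^1·(≡6) mod 13; (10|13)=+1, (6|13)=-1; (−1)^{3·1·6}·(+1)^1·(-1)^3 = -1.
v=19: a=19^-2·(≡15), b=19^2·(≡13) mod 19; (15|19)=-1, (13|19)=-1; (−1)^{-2·2·9}·(-1)^2·(-1)^-2 = +1.
v=7: a=7^-1·(≡1), b=7^-1·(≡6) mod 7; (1|7)=+1, (6|7)=-1; (−1)^{-1·-1·3}·(+1)^-1·(-1)^-1 = +1.
v=17: a=17^0·(≡11), b=17^-2·(≡5) mod 17; (11|17)=-1, (5|17)=-1; (−1)^{0·-2·8}·(-1)^-2·(-1)^0 = +1.
(-182, 91 / ℚ) ramifies at {2, 13}: a division algebra.

[2, 13]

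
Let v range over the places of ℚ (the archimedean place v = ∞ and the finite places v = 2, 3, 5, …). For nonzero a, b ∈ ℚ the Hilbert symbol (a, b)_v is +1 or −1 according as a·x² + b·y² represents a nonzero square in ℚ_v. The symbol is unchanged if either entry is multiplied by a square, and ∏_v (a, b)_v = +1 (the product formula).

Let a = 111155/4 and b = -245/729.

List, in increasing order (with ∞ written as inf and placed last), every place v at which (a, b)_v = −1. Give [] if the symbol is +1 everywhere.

Mod squares: a ≡ 111155, b ≡ -5. Check v ∈ {∞, 2, 3, 5, 7, 11, 43, 47}.
v=47: a=47^1·(≡39), b=47^0·(≡27) mod 47; (39|47)=-1, (27|47)=+1; (−1)^{1·0·23}·(-1)^0·(+1)^1 = +1.
v=∞: 111155 > 0 and -5 < 0  ⇒  (a,b)_∞ = +1.
v=11: a=11^1·(≡10), b=11^0·(≡10) mod 11; (10|11)=-1, (10|11)=-1; (−1)^{1·0·5}·(-1)^0·(-1)^1 = -1.
v=5: a=5^1·(≡4), b=5^1·(≡4) mod 5; (4|5)=+1, (4|5)=+1; (−1)^{1·1·2}·(+1)^1·(+1)^1 = +1.
v=3: a=3^0·(≡2), b=3^-6·(≡1) mod 3; (2|3)=-1, (1|3)=+1; (−1)^{0·-6·1}·(-1)^-6·(+1)^0 = +1.
v=43: a=43^1·(≡12), b=43^0·(≡15) mod 43; (12|43)=-1, (15|43)=+1; (−1)^{1·0·21}·(-1)^0·(+1)^1 = +1.
v=2: v_2(a)=-2, v_2(b)=0; units ≡ 3, 3 (mod 8); ε·ε+αω+βω = 1·1+-2·1+0·1 ≡ 1  ⇒  (a,b)_2 = -1.
v=7: a=7^0·(≡4), b=7^2·(≡2) mod 7; (4|7)=+1, (2|7)=+1; (−1)^{0·2·3}·(+1)^2·(+1)^0 = +1.
|Ram(111155, -5)| = 2, even; anisotropic at {2, 11}.

[2, 11]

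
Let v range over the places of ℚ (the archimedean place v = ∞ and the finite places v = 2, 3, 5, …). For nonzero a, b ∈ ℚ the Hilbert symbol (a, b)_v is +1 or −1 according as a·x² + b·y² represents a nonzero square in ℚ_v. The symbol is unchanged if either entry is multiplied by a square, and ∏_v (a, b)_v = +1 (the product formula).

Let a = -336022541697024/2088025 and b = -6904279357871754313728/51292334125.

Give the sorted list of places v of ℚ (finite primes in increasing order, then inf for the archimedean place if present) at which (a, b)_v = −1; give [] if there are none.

(a, b) ≡ (-39, -3570) mod (ℚ^×)²; places V = {2, 3, 5, 7, 13, 17, ∞}.
(a,b)_7: α=4, u≡6; β=7, v≡1 (mod 7); (6|7)=-1, (1|7)=+1; sign (−1)^0·-1^7·+1^4 = -1.
(a,b)_3: α=5, u≡2; β=7, v≡1 (mod 3); (2|3)=-1, (1|3)=+1; sign (−1)^1·-1^7·+1^5 = +1.
(a,b)_∞: sgn(-39)=−, sgn(-3570)=−, so -1.
(a,b)_2: α=18, β=27; u≡1, v≡7 (mod 8); ε(u)ε(v)=0·1, αω(v)=18·0, βω(u)=27·0; sum ≡ 0  ⇒  +1.
(a,b)_13: α=3, u≡4; β=4, v≡2 (mod 13); (4|13)=+1, (2|13)=-1; sign (−1)^0·+1^4·-1^3 = -1.
(a,b)_5: α=-2, u≡1; β=-3, v≡4 (mod 5); (1|5)=+1, (4|5)=+1; sign (−1)^0·+1^-3·+1^-2 = +1.
(a,b)_17: α=-4, u≡11; β=-7, v≡11 (mod 17); (11|17)=-1, (11|17)=-1; sign (−1)^0·-1^-7·-1^-4 = -1.
Ram(-39, -3570) = {7, 13, 17, ∞}; no ℚ_7-point on the conic.

[7, 13, 17, inf]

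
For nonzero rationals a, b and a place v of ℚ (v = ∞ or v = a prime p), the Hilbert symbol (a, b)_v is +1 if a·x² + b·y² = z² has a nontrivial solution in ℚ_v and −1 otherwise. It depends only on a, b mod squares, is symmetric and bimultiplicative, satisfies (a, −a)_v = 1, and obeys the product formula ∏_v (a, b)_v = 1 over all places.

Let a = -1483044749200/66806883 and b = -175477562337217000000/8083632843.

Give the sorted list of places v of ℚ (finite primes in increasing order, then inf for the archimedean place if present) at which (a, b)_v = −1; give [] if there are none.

(a, b) ≡ (-30811179, -651) mod (ℚ^×)²; places V = {2, 3, 5, 7, 11, 13, 19, 31, 47, 53, ∞}.
(a,b)_11: α=-4, u≡7; β=-6, v≡4 (mod 11); (7|11)=-1, (4|11)=+1; sign (−1)^0·-1^-6·+1^-4 = +1.
(a,b)_47: α=1, u≡13; β=2, v≡24 (mod 47); (13|47)=-1, (24|47)=+1; sign (−1)^0·-1^2·+1^1 = +1.
(a,b)_19: α=3, u≡7; β=4, v≡3 (mod 19); (7|19)=+1, (3|19)=-1; sign (−1)^0·+1^4·-1^3 = -1.
(a,b)_7: α=1, u≡6; β=1, v≡6 (mod 7); (6|7)=-1, (6|7)=-1; sign (−1)^1·-1^1·-1^1 = -1.
(a,b)_5: α=2, u≡4; β=6, v≡4 (mod 5); (4|5)=+1, (4|5)=+1; sign (−1)^0·+1^6·+1^2 = +1.
(a,b)_∞: sgn(-30811179)=−, sgn(-651)=−, so -1.
(a,b)_31: α=1, u≡17; β=1, v≡18 (mod 31); (17|31)=-1, (18|31)=+1; sign (−1)^1·-1^1·+1^1 = +1.
(a,b)_13: α=-2, u≡4; β=-2, v≡10 (mod 13); (4|13)=+1, (10|13)=+1; sign (−1)^0·+1^-2·+1^-2 = +1.
(a,b)_2: α=4, β=6; u≡5, v≡5 (mod 8); ε(u)ε(v)=0·0, αω(v)=4·1, βω(u)=6·1; sum ≡ 0  ⇒  +1.
(a,b)_53: α=1, u≡5; β=2, v≡29 (mod 53); (5|53)=-1, (29|53)=+1; sign (−1)^0·-1^2·+1^1 = +1.
(a,b)_3: α=-3, u≡2; β=-3, v≡2 (mod 3); (2|3)=-1, (2|3)=-1; sign (−1)^1·-1^-3·-1^-3 = -1.
Ram(-30811179, -651) = {3, 7, 19, ∞}; no ℚ_3-point on the conic.

[3, 7, 19, inf]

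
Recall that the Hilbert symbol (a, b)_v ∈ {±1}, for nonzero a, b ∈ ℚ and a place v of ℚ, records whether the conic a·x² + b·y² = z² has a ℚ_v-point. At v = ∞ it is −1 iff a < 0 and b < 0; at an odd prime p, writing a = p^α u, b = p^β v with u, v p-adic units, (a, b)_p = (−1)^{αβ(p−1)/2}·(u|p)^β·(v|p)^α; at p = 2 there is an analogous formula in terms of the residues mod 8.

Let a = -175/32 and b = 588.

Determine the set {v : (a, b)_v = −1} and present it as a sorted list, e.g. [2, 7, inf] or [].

(a, b) ≡ (-14, 3) mod (ℚ^×)²; places V = {2, 3, 5, 7, ∞}.
(a,b)_5: α=2, u≡4; β=0, v≡3 (mod 5); (4|5)=+1, (3|5)=-1; sign (−1)^0·+1^0·-1^2 = +1.
(a,b)_3: α=0, u≡1; β=1, v≡1 (mod 3); (1|3)=+1, (1|3)=+1; sign (−1)^0·+1^1·+1^0 = +1.
(a,b)_∞: sgn(-14)=−, sgn(3)=+, so +1.
(a,b)_2: α=-5, β=2; u≡1, v≡3 (mod 8); ε(u)ε(v)=0·1, αω(v)=-5·1, βω(u)=2·0; sum ≡ 1  ⇒  -1.
(a,b)_7: α=1, u≡6; β=2, v≡5 (mod 7); (6|7)=-1, (5|7)=-1; sign (−1)^0·-1^2·-1^1 = -1.
Ram(-14, 3) = {2, 7}; no ℚ_2-point on the conic.

[2, 7]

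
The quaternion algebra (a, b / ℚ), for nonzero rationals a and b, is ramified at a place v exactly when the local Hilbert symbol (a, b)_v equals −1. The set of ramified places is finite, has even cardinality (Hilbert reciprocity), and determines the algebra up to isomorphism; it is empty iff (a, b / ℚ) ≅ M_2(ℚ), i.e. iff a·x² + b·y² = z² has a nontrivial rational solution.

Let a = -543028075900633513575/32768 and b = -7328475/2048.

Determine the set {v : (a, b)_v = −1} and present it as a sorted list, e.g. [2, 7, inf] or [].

[2, 7, 29, inf]

(a, b) ≡ (-138446, -7238) mod (ℚ^×)²; places V = {2, 3, 5, 7, 11, 29, 31, 47, ∞}.
(a,b)_2: α=-15, β=-11; u≡1, v≡5 (mod 8); ε(u)ε(v)=0·0, αω(v)=-15·1, βω(u)=-11·0; sum ≡ 1  ⇒  -1.
(a,b)_7: α=1, u≡4; β=1, v≡4 (mod 7); (4|7)=+1, (4|7)=+1; sign (−1)^1·+1^1·+1^1 = -1.
(a,b)_47: α=4, u≡9; β=1, v≡6 (mod 47); (9|47)=+1, (6|47)=+1; sign (−1)^0·+1^1·+1^4 = +1.
(a,b)_29: α=1, u≡18; β=0, v≡8 (mod 29); (18|29)=-1, (8|29)=-1; sign (−1)^0·-1^0·-1^1 = -1.
(a,b)_11: α=3, u≡9; β=1, v≡6 (mod 11); (9|11)=+1, (6|11)=-1; sign (−1)^1·+1^1·-1^3 = +1.
(a,b)_31: α=1, u≡22; β=0, v≡9 (mod 31); (22|31)=-1, (9|31)=+1; sign (−1)^0·-1^0·+1^1 = +1.
(a,b)_∞: sgn(-138446)=−, sgn(-7238)=−, so -1.
(a,b)_3: α=12, u≡1; β=4, v≡1 (mod 3); (1|3)=+1, (1|3)=+1; sign (−1)^0·+1^4·+1^12 = +1.
(a,b)_5: α=2, u≡4; β=2, v≡2 (mod 5); (4|5)=+1, (2|5)=-1; sign (−1)^0·+1^2·-1^2 = +1.
Ram(-138446, -7238) = {2, 7, 29, ∞}; no ℚ_2-point on the conic.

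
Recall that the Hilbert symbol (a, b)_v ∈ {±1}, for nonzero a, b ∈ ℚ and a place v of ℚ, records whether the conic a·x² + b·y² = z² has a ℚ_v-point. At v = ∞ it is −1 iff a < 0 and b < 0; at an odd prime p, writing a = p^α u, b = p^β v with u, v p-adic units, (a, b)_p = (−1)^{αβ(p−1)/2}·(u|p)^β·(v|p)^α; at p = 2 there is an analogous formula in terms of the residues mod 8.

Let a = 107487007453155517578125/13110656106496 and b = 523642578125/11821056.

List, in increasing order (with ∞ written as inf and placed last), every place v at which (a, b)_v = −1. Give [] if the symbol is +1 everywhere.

[2, 3, 13, 37]

Mod squares: a ≡ 5, b ≡ 83694. Check v ∈ {∞, 2, 3, 5, 7, 13, 17, 29, 37, 43}.
v=37: a=37^0·(≡2), b=37^-1·(≡8) mod 37; (2|37)=-1, (8|37)=-1; (−1)^{0·-1·18}·(-1)^-1·(-1)^0 = -1.
v=13: a=13^-2·(≡8), b=13^-1·(≡4) mod 13; (8|13)=-1, (4|13)=+1; (−1)^{-2·-1·6}·(-1)^-1·(+1)^-2 = -1.
v=∞: 5 > 0 and 83694 > 0  ⇒  (a,b)_∞ = +1.
v=3: a=3^0·(≡2), b=3^-1·(≡1) mod 3; (2|3)=-1, (1|3)=+1; (−1)^{0·-1·1}·(-1)^-1·(+1)^0 = -1.
v=43: a=43^4·(≡26), b=43^2·(≡15) mod 43; (26|43)=-1, (15|43)=+1; (−1)^{4·2·21}·(-1)^2·(+1)^4 = +1.
v=7: a=7^2·(≡6), b=7^0·(≡1) mod 7; (6|7)=-1, (1|7)=+1; (−1)^{2·0·3}·(-1)^0·(+1)^2 = +1.
v=29: a=29^2·(≡24), b=29^1·(≡18) mod 29; (24|29)=+1, (18|29)=-1; (−1)^{2·1·14}·(+1)^1·(-1)^2 = +1.
v=2: v_2(a)=-28, v_2(b)=-13; units ≡ 5, 7 (mod 8); ε·ε+αω+βω = 0·1+-28·0+-13·1 ≡ 1  ⇒  (a,b)_2 = -1.
v=5: a=5^17·(≡4), b=5^10·(≡1) mod 5; (4|5)=+1, (1|5)=+1; (−1)^{17·10·2}·(+1)^10·(+1)^17 = +1.
v=17: a=17^-2·(≡12), b=17^0·(≡11) mod 17; (12|17)=-1, (11|17)=-1; (−1)^{-2·0·8}·(-1)^0·(-1)^-2 = +1.
|Ram(5, 83694)| = 4, even; anisotropic at {2, 3, 13, 37}.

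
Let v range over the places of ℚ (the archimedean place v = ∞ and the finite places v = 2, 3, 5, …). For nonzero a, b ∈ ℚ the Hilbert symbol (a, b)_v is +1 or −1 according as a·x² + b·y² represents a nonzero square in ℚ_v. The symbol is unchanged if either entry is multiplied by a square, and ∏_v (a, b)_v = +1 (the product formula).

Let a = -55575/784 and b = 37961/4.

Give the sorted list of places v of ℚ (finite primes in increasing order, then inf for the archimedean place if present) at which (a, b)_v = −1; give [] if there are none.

(a, b) ≡ (-247, 37961) mod (ℚ^×)²; places V = {2, 3, 5, 7, 11, 13, 17, 19, 29, ∞}.
(a,b)_19: α=1, u≡4; β=0, v≡14 (mod 19); (4|19)=+1, (14|19)=-1; sign (−1)^0·+1^0·-1^1 = -1.
(a,b)_2: α=-4, β=-2; u≡1, v≡1 (mod 8); ε(u)ε(v)=0·0, αω(v)=-4·0, βω(u)=-2·0; sum ≡ 0  ⇒  +1.
(a,b)_3: α=2, u≡2; β=0, v≡2 (mod 3); (2|3)=-1, (2|3)=-1; sign (−1)^0·-1^0·-1^2 = +1.
(a,b)_∞: sgn(-247)=−, sgn(37961)=+, so +1.
(a,b)_11: α=0, u≡10; β=1, v≡2 (mod 11); (10|11)=-1, (2|11)=-1; sign (−1)^0·-1^1·-1^0 = -1.
(a,b)_29: α=0, u≡18; β=1, v≡1 (mod 29); (18|29)=-1, (1|29)=+1; sign (−1)^0·-1^1·+1^0 = -1.
(a,b)_13: α=1, u≡7; β=0, v≡10 (mod 13); (7|13)=-1, (10|13)=+1; sign (−1)^0·-1^0·+1^1 = +1.
(a,b)_5: α=2, u≡3; β=0, v≡4 (mod 5); (3|5)=-1, (4|5)=+1; sign (−1)^0·-1^0·+1^2 = +1.
(a,b)_17: α=0, u≡16; β=1, v≡10 (mod 17); (16|17)=+1, (10|17)=-1; sign (−1)^0·+1^1·-1^0 = +1.
(a,b)_7: α=-2, u≡6; β=1, v≡3 (mod 7); (6|7)=-1, (3|7)=-1; sign (−1)^0·-1^1·-1^-2 = -1.
(-247, 37961 / ℚ) ramifies at {7, 11, 19, 29}: a division algebra.

[7, 11, 19, 29]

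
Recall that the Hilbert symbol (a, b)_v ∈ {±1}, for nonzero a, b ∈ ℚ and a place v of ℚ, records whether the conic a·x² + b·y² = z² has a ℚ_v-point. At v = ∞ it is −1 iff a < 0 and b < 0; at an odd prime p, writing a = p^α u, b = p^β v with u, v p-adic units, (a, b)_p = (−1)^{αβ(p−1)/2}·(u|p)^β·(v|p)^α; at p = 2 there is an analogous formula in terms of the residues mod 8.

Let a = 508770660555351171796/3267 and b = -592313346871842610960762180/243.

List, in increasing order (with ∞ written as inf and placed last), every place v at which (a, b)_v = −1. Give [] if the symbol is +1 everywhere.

Mod squares: a ≡ 849927, b ≡ -752115. Check v ∈ {∞, 2, 3, 5, 7, 11, 13, 19, 29, 31, 37}.
v=13: a=13^3·(≡5), b=13^3·(≡2) mod 13; (5|13)=-1, (2|13)=-1; (−1)^{3·3·6}·(-1)^3·(-1)^3 = +1.
v=19: a=19^1·(≡11), b=19^1·(≡17) mod 19; (11|19)=+1, (17|19)=+1; (−1)^{1·1·9}·(+1)^1·(+1)^1 = -1.
v=∞: 849927 > 0 and -752115 < 0  ⇒  (a,b)_∞ = +1.
v=31: a=31^3·(≡3), b=31^4·(≡14) mod 31; (3|31)=-1, (14|31)=+1; (−1)^{3·4·15}·(-1)^4·(+1)^3 = +1.
v=37: a=37^3·(≡29), b=37^4·(≡10) mod 37; (29|37)=-1, (10|37)=+1; (−1)^{3·4·18}·(-1)^4·(+1)^3 = +1.
v=2: v_2(a)=2, v_2(b)=2; units ≡ 7, 5 (mod 8); ε·ε+αω+βω = 1·0+2·1+2·0 ≡ 0  ⇒  (a,b)_2 = +1.
v=11: a=11^-2·(≡1), b=11^0·(≡10) mod 11; (1|11)=+1, (10|11)=-1; (−1)^{-2·0·5}·(+1)^0·(-1)^-2 = +1.
v=3: a=3^-3·(≡1), b=3^-5·(≡2) mod 3; (1|3)=+1, (2|3)=-1; (−1)^{-3·-5·1}·(+1)^-5·(-1)^-3 = +1.
v=5: a=5^0·(≡3), b=5^1·(≡3) mod 5; (3|5)=-1, (3|5)=-1; (−1)^{0·1·2}·(-1)^1·(-1)^0 = -1.
v=7: a=7^4·(≡4), b=7^5·(≡6) mod 7; (4|7)=+1, (6|7)=-1; (−1)^{4·5·3}·(+1)^5·(-1)^4 = +1.
v=29: a=29^2·(≡16), b=29^3·(≡7) mod 29; (16|29)=+1, (7|29)=+1; (−1)^{2·3·14}·(+1)^3·(+1)^2 = +1.
(849927, -752115 / ℚ) ramifies at {5, 19}: a division algebra.

[5, 19]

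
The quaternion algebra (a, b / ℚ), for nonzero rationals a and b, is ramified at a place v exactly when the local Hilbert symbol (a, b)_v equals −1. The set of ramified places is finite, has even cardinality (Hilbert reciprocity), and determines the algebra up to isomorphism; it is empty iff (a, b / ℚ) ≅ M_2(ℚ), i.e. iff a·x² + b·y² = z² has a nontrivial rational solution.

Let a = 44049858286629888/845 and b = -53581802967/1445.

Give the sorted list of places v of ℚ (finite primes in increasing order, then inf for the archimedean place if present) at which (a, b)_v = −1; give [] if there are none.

Mod squares: a ≡ 385, b ≡ -1682835. Check v ∈ {∞, 2, 3, 5, 7, 11, 13, 17, 19, 31, 47}.
v=2: v_2(a)=10, v_2(b)=0; units ≡ 1, 5 (mod 8); ε·ε+αω+βω = 0·0+10·1+0·0 ≡ 0  ⇒  (a,b)_2 = +1.
v=47: a=47^2·(≡32), b=47^1·(≡17) mod 47; (32|47)=+1, (17|47)=+1; (−1)^{2·1·23}·(+1)^1·(+1)^2 = +1.
v=5: a=5^-1·(≡2), b=5^-1·(≡2) mod 5; (2|5)=-1, (2|5)=-1; (−1)^{-1·-1·2}·(-1)^-1·(-1)^-1 = +1.
v=17: a=17^0·(≡12), b=17^-2·(≡11) mod 17; (12|17)=-1, (11|17)=-1; (−1)^{0·-2·8}·(-1)^-2·(-1)^0 = +1.
v=19: a=19^2·(≡1), b=19^2·(≡15) mod 19; (1|19)=+1, (15|19)=-1; (−1)^{2·2·9}·(+1)^2·(-1)^2 = +1.
v=13: a=13^-2·(≡6), b=13^0·(≡11) mod 13; (6|13)=-1, (11|13)=-1; (−1)^{-2·0·6}·(-1)^0·(-1)^-2 = +1.
v=7: a=7^1·(≡5), b=7^3·(≡3) mod 7; (5|7)=-1, (3|7)=-1; (−1)^{1·3·3}·(-1)^3·(-1)^1 = -1.
v=31: a=31^2·(≡26), b=31^1·(≡30) mod 31; (26|31)=-1, (30|31)=-1; (−1)^{2·1·15}·(-1)^1·(-1)^2 = -1.
v=3: a=3^6·(≡1), b=3^3·(≡1) mod 3; (1|3)=+1, (1|3)=+1; (−1)^{6·3·1}·(+1)^3·(+1)^6 = +1.
v=11: a=11^1·(≡8), b=11^1·(≡3) mod 11; (8|11)=-1, (3|11)=+1; (−1)^{1·1·5}·(-1)^1·(+1)^1 = +1.
v=∞: 385 > 0 and -1682835 < 0  ⇒  (a,b)_∞ = +1.
Ram(385, -1682835) = {7, 31}; no ℚ_7-point on the conic.

[7, 31]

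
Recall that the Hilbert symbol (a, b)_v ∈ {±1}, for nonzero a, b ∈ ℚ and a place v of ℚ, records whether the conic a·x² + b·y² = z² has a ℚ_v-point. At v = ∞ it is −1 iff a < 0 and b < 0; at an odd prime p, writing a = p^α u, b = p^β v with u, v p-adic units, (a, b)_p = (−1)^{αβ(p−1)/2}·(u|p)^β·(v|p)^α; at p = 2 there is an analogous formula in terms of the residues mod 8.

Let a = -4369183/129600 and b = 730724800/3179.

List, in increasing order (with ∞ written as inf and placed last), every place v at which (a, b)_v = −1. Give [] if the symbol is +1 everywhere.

Mod squares: a ≡ -247, b ≡ 2717. Check v ∈ {∞, 2, 3, 5, 7, 11, 13, 17, 19, 43}.
v=7: a=7^2·(≡3), b=7^0·(≡1) mod 7; (3|7)=-1, (1|7)=+1; (−1)^{2·0·3}·(-1)^0·(+1)^2 = +1.
v=3: a=3^-4·(≡2), b=3^0·(≡2) mod 3; (2|3)=-1, (2|3)=-1; (−1)^{-4·0·1}·(-1)^0·(-1)^-4 = +1.
v=11: a=11^0·(≡8), b=11^-1·(≡1) mod 11; (8|11)=-1, (1|11)=+1; (−1)^{0·-1·5}·(-1)^-1·(+1)^0 = -1.
v=13: a=13^1·(≡8), b=13^1·(≡10) mod 13; (8|13)=-1, (10|13)=+1; (−1)^{1·1·6}·(-1)^1·(+1)^1 = -1.
v=43: a=43^0·(≡41), b=43^2·(≡33) mod 43; (41|43)=+1, (33|43)=-1; (−1)^{0·2·21}·(+1)^2·(-1)^0 = +1.
v=17: a=17^0·(≡8), b=17^-2·(≡12) mod 17; (8|17)=+1, (12|17)=-1; (−1)^{0·-2·8}·(+1)^-2·(-1)^0 = +1.
v=5: a=5^-2·(≡3), b=5^2·(≡3) mod 5; (3|5)=-1, (3|5)=-1; (−1)^{-2·2·2}·(-1)^2·(-1)^-2 = +1.
v=2: v_2(a)=-6, v_2(b)=6; units ≡ 1, 5 (mod 8); ε·ε+αω+βω = 0·0+-6·1+6·0 ≡ 0  ⇒  (a,b)_2 = +1.
v=∞: -247 < 0 and 2717 > 0  ⇒  (a,b)_∞ = +1.
v=19: a=19^3·(≡9), b=19^1·(≡14) mod 19; (9|19)=+1, (14|19)=-1; (−1)^{3·1·9}·(+1)^1·(-1)^3 = +1.
Ram(-247, 2717) = {11, 13}; no ℚ_11-point on the conic.

[11, 13]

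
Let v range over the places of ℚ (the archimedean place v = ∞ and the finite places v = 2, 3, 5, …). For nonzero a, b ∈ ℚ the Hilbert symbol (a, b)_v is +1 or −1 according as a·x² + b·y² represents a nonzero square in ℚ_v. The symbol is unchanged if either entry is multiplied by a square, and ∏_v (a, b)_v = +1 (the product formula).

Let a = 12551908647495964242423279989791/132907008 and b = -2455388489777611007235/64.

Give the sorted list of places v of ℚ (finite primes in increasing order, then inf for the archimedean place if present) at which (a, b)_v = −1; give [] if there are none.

[5, 23, 29, 43]

Mod squares: a ≡ 2667333, b ≡ -5115. Check v ∈ {∞, 2, 3, 5, 7, 11, 13, 17, 23, 29, 31, 43}.
v=3: a=3^-1·(≡1), b=3^1·(≡2) mod 3; (1|3)=+1, (2|3)=-1; (−1)^{-1·1·1}·(+1)^1·(-1)^-1 = +1.
v=23: a=23^3·(≡21), b=23^2·(≡20) mod 23; (21|23)=-1, (20|23)=-1; (−1)^{3·2·11}·(-1)^2·(-1)^3 = -1.
v=17: a=17^4·(≡4), b=17^2·(≡4) mod 17; (4|17)=+1, (4|17)=+1; (−1)^{4·2·8}·(+1)^2·(+1)^4 = +1.
v=31: a=31^1·(≡14), b=31^1·(≡12) mod 31; (14|31)=+1, (12|31)=-1; (−1)^{1·1·15}·(+1)^1·(-1)^1 = +1.
v=11: a=11^2·(≡9), b=11^1·(≡2) mod 11; (9|11)=+1, (2|11)=-1; (−1)^{2·1·5}·(+1)^1·(-1)^2 = +1.
v=43: a=43^3·(≡9), b=43^2·(≡5) mod 43; (9|43)=+1, (5|43)=-1; (−1)^{3·2·21}·(+1)^2·(-1)^3 = -1.
v=5: a=5^0·(≡2), b=5^1·(≡2) mod 5; (2|5)=-1, (2|5)=-1; (−1)^{0·1·2}·(-1)^1·(-1)^0 = -1.
v=2: v_2(a)=-18, v_2(b)=-6; units ≡ 5, 5 (mod 8); ε·ε+αω+βω = 0·0+-18·1+-6·1 ≡ 0  ⇒  (a,b)_2 = +1.
v=7: a=7^4·(≡1), b=7^4·(≡2) mod 7; (1|7)=+1, (2|7)=+1; (−1)^{4·4·3}·(+1)^4·(+1)^4 = +1.
v=∞: 2667333 > 0 and -5115 < 0  ⇒  (a,b)_∞ = +1.
v=29: a=29^7·(≡15), b=29^4·(≡17) mod 29; (15|29)=-1, (17|29)=-1; (−1)^{7·4·14}·(-1)^4·(-1)^7 = -1.
v=13: a=13^-2·(≡5), b=13^0·(≡5) mod 13; (5|13)=-1, (5|13)=-1; (−1)^{-2·0·6}·(-1)^0·(-1)^-2 = +1.
Ram(2667333, -5115) = {5, 23, 29, 43}; no ℚ_5-point on the conic.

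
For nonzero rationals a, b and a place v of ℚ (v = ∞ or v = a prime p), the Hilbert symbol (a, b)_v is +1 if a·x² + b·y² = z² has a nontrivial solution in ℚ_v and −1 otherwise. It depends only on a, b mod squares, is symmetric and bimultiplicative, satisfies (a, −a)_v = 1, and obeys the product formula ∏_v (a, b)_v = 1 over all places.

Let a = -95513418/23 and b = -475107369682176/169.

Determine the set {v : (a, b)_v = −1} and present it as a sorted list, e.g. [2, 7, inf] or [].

(a, b) ≡ (-27121094, -589) mod (ℚ^×)²; places V = {2, 3, 7, 11, 13, 19, 23, 31, ∞}.
(a,b)_19: α=1, u≡9; β=1, v≡5 (mod 19); (9|19)=+1, (5|19)=+1; sign (−1)^1·+1^1·+1^1 = -1.
(a,b)_7: α=1, u≡2; β=2, v≡6 (mod 7); (2|7)=+1, (6|7)=-1; sign (−1)^0·+1^2·-1^1 = -1.
(a,b)_2: α=1, β=8; u≡5, v≡3 (mod 8); ε(u)ε(v)=0·1, αω(v)=1·1, βω(u)=8·1; sum ≡ 1  ⇒  -1.
(a,b)_∞: sgn(-27121094)=−, sgn(-589)=−, so -1.
(a,b)_3: α=4, u≡1; β=12, v≡2 (mod 3); (1|3)=+1, (2|3)=-1; sign (−1)^0·+1^12·-1^4 = +1.
(a,b)_23: α=-1, u≡16; β=0, v≡4 (mod 23); (16|23)=+1, (4|23)=+1; sign (−1)^0·+1^0·+1^-1 = +1.
(a,b)_31: α=1, u≡14; β=1, v≡27 (mod 31); (14|31)=+1, (27|31)=-1; sign (−1)^1·+1^1·-1^1 = +1.
(a,b)_11: α=1, u≡10; β=2, v≡1 (mod 11); (10|11)=-1, (1|11)=+1; sign (−1)^0·-1^2·+1^1 = +1.
(a,b)_13: α=1, u≡5; β=-2, v≡3 (mod 13); (5|13)=-1, (3|13)=+1; sign (−1)^0·-1^-2·+1^1 = +1.
(-27121094, -589 / ℚ) ramifies at {2, 7, 19, ∞}: a division algebra.

[2, 7, 19, inf]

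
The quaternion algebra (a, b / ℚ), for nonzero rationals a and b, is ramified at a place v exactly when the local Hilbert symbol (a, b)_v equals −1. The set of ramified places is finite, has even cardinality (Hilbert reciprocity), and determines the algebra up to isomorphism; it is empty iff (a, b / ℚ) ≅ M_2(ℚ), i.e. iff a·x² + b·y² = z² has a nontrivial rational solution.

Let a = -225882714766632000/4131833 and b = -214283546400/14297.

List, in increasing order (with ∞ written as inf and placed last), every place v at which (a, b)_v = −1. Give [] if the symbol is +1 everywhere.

[2, 5, 7, 11, 17, inf]

(a, b) ≡ (-1785, -1122) mod (ℚ^×)²; places V = {2, 3, 5, 7, 11, 17, 29, 37, ∞}.
(a,b)_29: α=-2, u≡24; β=-2, v≡7 (mod 29); (24|29)=+1, (7|29)=+1; sign (−1)^0·+1^-2·+1^-2 = +1.
(a,b)_5: α=3, u≡3; β=2, v≡2 (mod 5); (3|5)=-1, (2|5)=-1; sign (−1)^0·-1^2·-1^3 = -1.
(a,b)_∞: sgn(-1785)=−, sgn(-1122)=−, so -1.
(a,b)_11: α=4, u≡6; β=3, v≡2 (mod 11); (6|11)=-1, (2|11)=-1; sign (−1)^0·-1^3·-1^4 = -1.
(a,b)_3: α=1, u≡2; β=1, v≡1 (mod 3); (2|3)=-1, (1|3)=+1; sign (−1)^1·-1^1·+1^1 = +1.
(a,b)_7: α=3, u≡4; β=2, v≡6 (mod 7); (4|7)=+1, (6|7)=-1; sign (−1)^0·+1^2·-1^3 = -1.
(a,b)_2: α=6, β=5; u≡7, v≡7 (mod 8); ε(u)ε(v)=1·1, αω(v)=6·0, βω(u)=5·0; sum ≡ 1  ⇒  -1.
(a,b)_17: α=-3, u≡10; β=-1, v≡4 (mod 17); (10|17)=-1, (4|17)=+1; sign (−1)^0·-1^-1·+1^-3 = -1.
(a,b)_37: α=4, u≡33; β=2, v≡33 (mod 37); (33|37)=+1, (33|37)=+1; sign (−1)^0·+1^2·+1^4 = +1.
|Ram(-1785, -1122)| = 6, even; anisotropic at {2, 5, 7, 11, 17, ∞}.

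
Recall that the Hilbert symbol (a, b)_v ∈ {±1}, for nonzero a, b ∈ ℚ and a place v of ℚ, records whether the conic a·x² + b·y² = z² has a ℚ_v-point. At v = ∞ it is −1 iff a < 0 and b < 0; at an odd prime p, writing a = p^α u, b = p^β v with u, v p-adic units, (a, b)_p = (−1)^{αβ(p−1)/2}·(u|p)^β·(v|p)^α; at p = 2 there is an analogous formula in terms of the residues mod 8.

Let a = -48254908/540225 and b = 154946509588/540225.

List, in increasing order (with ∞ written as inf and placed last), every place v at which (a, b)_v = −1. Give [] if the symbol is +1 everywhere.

[13, 19]

(a, b) ≡ (-247, 13) mod (ℚ^×)²; places V = {2, 3, 5, 7, 13, 17, 19, ∞}.
(a,b)_∞: sgn(-247)=−, sgn(13)=+, so +1.
(a,b)_2: α=2, β=2; u≡1, v≡5 (mod 8); ε(u)ε(v)=0·0, αω(v)=2·1, βω(u)=2·0; sum ≡ 0  ⇒  +1.
(a,b)_5: α=-2, u≡3; β=-2, v≡2 (mod 5); (3|5)=-1, (2|5)=-1; sign (−1)^0·-1^-2·-1^-2 = +1.
(a,b)_19: α=1, u≡1; β=2, v≡2 (mod 19); (1|19)=+1, (2|19)=-1; sign (−1)^0·+1^2·-1^1 = -1.
(a,b)_3: α=-2, u≡2; β=-2, v≡1 (mod 3); (2|3)=-1, (1|3)=+1; sign (−1)^0·-1^-2·+1^-2 = +1.
(a,b)_13: α=3, u≡11; β=5, v≡12 (mod 13); (11|13)=-1, (12|13)=+1; sign (−1)^0·-1^5·+1^3 = -1.
(a,b)_7: α=-4, u≡5; β=-4, v≡3 (mod 7); (5|7)=-1, (3|7)=-1; sign (−1)^0·-1^-4·-1^-4 = +1.
(a,b)_17: α=2, u≡15; β=2, v≡13 (mod 17); (15|17)=+1, (13|17)=+1; sign (−1)^0·+1^2·+1^2 = +1.
Ram(-247, 13) = {13, 19}; no ℚ_13-point on the conic.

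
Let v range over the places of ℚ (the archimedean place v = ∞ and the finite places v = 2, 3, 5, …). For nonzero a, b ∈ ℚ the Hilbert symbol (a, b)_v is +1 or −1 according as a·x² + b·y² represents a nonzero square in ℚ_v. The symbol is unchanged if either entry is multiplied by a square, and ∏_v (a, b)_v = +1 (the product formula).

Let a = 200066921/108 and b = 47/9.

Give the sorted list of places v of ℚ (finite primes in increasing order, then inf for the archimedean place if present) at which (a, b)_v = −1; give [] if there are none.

[2, 3, 41, 47]

Mod squares: a ≡ 123, b ≡ 47. Check v ∈ {∞, 2, 3, 41, 47}.
v=3: a=3^-3·(≡2), b=3^-2·(≡2) mod 3; (2|3)=-1, (2|3)=-1; (−1)^{-3·-2·1}·(-1)^-2·(-1)^-3 = -1.
v=41: a=41^1·(≡12), b=41^0·(≡28) mod 41; (12|41)=-1, (28|41)=-1; (−1)^{1·0·20}·(-1)^0·(-1)^1 = -1.
v=2: v_2(a)=-2, v_2(b)=0; units ≡ 3, 7 (mod 8); ε·ε+αω+βω = 1·1+-2·0+0·1 ≡ 1  ⇒  (a,b)_2 = -1.
v=47: a=47^4·(≡13), b=47^1·(≡21) mod 47; (13|47)=-1, (21|47)=+1; (−1)^{4·1·23}·(-1)^1·(+1)^4 = -1.
v=∞: 123 > 0 and 47 > 0  ⇒  (a,b)_∞ = +1.
|Ram(123, 47)| = 4, even; anisotropic at {2, 3, 41, 47}.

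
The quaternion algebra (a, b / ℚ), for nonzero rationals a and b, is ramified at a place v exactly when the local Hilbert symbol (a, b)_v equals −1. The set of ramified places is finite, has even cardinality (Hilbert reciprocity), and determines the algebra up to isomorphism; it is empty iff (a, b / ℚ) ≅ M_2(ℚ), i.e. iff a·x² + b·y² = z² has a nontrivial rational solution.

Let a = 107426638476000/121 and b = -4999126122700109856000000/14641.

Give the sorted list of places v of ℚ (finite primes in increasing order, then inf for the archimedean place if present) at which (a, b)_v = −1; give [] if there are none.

[2, 3, 17, 29]

(a, b) ≡ (113390, -114) mod (ℚ^×)²; places V = {2, 3, 5, 11, 17, 19, 23, 29, ∞}.
(a,b)_17: α=1, u≡11; β=2, v≡3 (mod 17); (11|17)=-1, (3|17)=-1; sign (−1)^0·-1^2·-1^1 = -1.
(a,b)_11: α=-2, u≡8; β=-4, v≡6 (mod 11); (8|11)=-1, (6|11)=-1; sign (−1)^0·-1^-4·-1^-2 = +1.
(a,b)_3: α=8, u≡2; β=11, v≡1 (mod 3); (2|3)=-1, (1|3)=+1; sign (−1)^0·-1^11·+1^8 = -1.
(a,b)_23: α=1, u≡2; β=2, v≡9 (mod 23); (2|23)=+1, (9|23)=+1; sign (−1)^0·+1^2·+1^1 = +1.
(a,b)_∞: sgn(113390)=+, sgn(-114)=−, so +1.
(a,b)_29: α=1, u≡24; β=2, v≡11 (mod 29); (24|29)=+1, (11|29)=-1; sign (−1)^0·+1^2·-1^1 = -1.
(a,b)_2: α=5, β=11; u≡7, v≡7 (mod 8); ε(u)ε(v)=1·1, αω(v)=5·0, βω(u)=11·0; sum ≡ 1  ⇒  -1.
(a,b)_19: α=2, u≡1; β=3, v≡10 (mod 19); (1|19)=+1, (10|19)=-1; sign (−1)^0·+1^3·-1^2 = +1.
(a,b)_5: α=3, u≡3; β=6, v≡1 (mod 5); (3|5)=-1, (1|5)=+1; sign (−1)^0·-1^6·+1^3 = +1.
Ram(113390, -114) = {2, 3, 17, 29}; no ℚ_2-point on the conic.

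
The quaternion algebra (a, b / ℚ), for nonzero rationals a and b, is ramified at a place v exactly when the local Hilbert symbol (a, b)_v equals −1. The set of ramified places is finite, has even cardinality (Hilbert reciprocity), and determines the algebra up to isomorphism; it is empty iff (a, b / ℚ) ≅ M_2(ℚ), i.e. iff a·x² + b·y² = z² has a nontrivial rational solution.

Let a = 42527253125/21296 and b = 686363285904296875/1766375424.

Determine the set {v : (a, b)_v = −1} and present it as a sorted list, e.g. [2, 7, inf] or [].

Mod squares: a ≡ 55, b ≡ 28985. Check v ∈ {∞, 2, 3, 5, 7, 11, 17, 31}.
v=∞: 55 > 0 and 28985 > 0  ⇒  (a,b)_∞ = +1.
v=31: a=31^2·(≡26), b=31^3·(≡2) mod 31; (26|31)=-1, (2|31)=+1; (−1)^{2·3·15}·(-1)^3·(+1)^2 = -1.
v=3: a=3^0·(≡1), b=3^-4·(≡2) mod 3; (1|3)=+1, (2|3)=-1; (−1)^{0·-4·1}·(+1)^-4·(-1)^0 = +1.
v=2: v_2(a)=-4, v_2(b)=-14; units ≡ 7, 1 (mod 8); ε·ε+αω+βω = 1·0+-4·0+-14·0 ≡ 0  ⇒  (a,b)_2 = +1.
v=7: a=7^2·(≡6), b=7^4·(≡3) mod 7; (6|7)=-1, (3|7)=-1; (−1)^{2·4·3}·(-1)^4·(-1)^2 = +1.
v=5: a=5^5·(≡1), b=5^9·(≡2) mod 5; (1|5)=+1, (2|5)=-1; (−1)^{5·9·2}·(+1)^9·(-1)^5 = -1.
v=17: a=17^2·(≡13), b=17^3·(≡11) mod 17; (13|17)=+1, (11|17)=-1; (−1)^{2·3·8}·(+1)^3·(-1)^2 = +1.
v=11: a=11^-3·(≡1), b=11^-3·(≡8) mod 11; (1|11)=+1, (8|11)=-1; (−1)^{-3·-3·5}·(+1)^-3·(-1)^-3 = +1.
(55, 28985 / ℚ) ramifies at {5, 31}: a division algebra.

[5, 31]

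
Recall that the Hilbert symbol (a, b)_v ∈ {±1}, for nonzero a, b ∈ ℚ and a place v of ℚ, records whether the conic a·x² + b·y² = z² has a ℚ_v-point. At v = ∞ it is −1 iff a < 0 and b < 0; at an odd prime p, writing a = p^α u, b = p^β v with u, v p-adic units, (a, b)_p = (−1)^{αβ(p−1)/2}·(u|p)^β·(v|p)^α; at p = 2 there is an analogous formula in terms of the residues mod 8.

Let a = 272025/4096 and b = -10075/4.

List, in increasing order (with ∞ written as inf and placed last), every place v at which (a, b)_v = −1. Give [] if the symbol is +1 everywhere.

Mod squares: a ≡ 1209, b ≡ -403. Check v ∈ {∞, 2, 3, 5, 13, 31}.
v=2: v_2(a)=-12, v_2(b)=-2; units ≡ 1, 5 (mod 8); ε·ε+αω+βω = 0·0+-12·1+-2·0 ≡ 0  ⇒  (a,b)_2 = +1.
v=3: a=3^3·(≡1), b=3^0·(≡2) mod 3; (1|3)=+1, (2|3)=-1; (−1)^{3·0·1}·(+1)^0·(-1)^3 = -1.
v=13: a=13^1·(≡8), b=13^1·(≡11) mod 13; (8|13)=-1, (11|13)=-1; (−1)^{1·1·6}·(-1)^1·(-1)^1 = +1.
v=31: a=31^1·(≡16), b=31^1·(≡4) mod 31; (16|31)=+1, (4|31)=+1; (−1)^{1·1·15}·(+1)^1·(+1)^1 = -1.
v=∞: 1209 > 0 and -403 < 0  ⇒  (a,b)_∞ = +1.
v=5: a=5^2·(≡1), b=5^2·(≡3) mod 5; (1|5)=+1, (3|5)=-1; (−1)^{2·2·2}·(+1)^2·(-1)^2 = +1.
Ram(1209, -403) = {3, 31}; no ℚ_3-point on the conic.

[3, 31]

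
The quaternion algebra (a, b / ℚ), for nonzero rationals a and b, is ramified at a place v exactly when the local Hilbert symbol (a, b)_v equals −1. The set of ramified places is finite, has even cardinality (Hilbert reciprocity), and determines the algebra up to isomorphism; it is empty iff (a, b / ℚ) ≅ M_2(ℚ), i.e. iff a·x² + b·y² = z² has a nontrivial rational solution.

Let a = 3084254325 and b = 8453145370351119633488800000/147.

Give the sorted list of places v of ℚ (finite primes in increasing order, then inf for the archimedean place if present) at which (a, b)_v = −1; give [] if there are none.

(a, b) ≡ (10013, 9435) mod (ℚ^×)²; places V = {2, 3, 5, 7, 13, 17, 19, 23, 31, 37, ∞}.
(a,b)_7: α=0, u≡5; β=-2, v≡6 (mod 7); (5|7)=-1, (6|7)=-1; sign (−1)^0·-1^-2·-1^0 = +1.
(a,b)_13: α=0, u≡9; β=2, v≡9 (mod 13); (9|13)=+1, (9|13)=+1; sign (−1)^0·+1^2·+1^0 = +1.
(a,b)_2: α=0, β=8; u≡5, v≡3 (mod 8); ε(u)ε(v)=0·1, αω(v)=0·1, βω(u)=8·1; sum ≡ 0  ⇒  +1.
(a,b)_5: α=2, u≡3; β=5, v≡3 (mod 5); (3|5)=-1, (3|5)=-1; sign (−1)^0·-1^5·-1^2 = -1.
(a,b)_3: α=2, u≡2; β=-1, v≡1 (mod 3); (2|3)=-1, (1|3)=+1; sign (−1)^0·-1^-1·+1^2 = -1.
(a,b)_∞: sgn(10013)=+, sgn(9435)=+, so +1.
(a,b)_17: α=1, u≡5; β=3, v≡7 (mod 17); (5|17)=-1, (7|17)=-1; sign (−1)^0·-1^3·-1^1 = +1.
(a,b)_31: α=1, u≡24; β=2, v≡30 (mod 31); (24|31)=-1, (30|31)=-1; sign (−1)^0·-1^2·-1^1 = -1.
(a,b)_19: α=1, u≡15; β=2, v≡4 (mod 19); (15|19)=-1, (4|19)=+1; sign (−1)^0·-1^2·+1^1 = +1.
(a,b)_37: α=2, u≡32; β=5, v≡30 (mod 37); (32|37)=-1, (30|37)=+1; sign (−1)^0·-1^5·+1^2 = -1.
(a,b)_23: α=0, u≡3; β=2, v≡11 (mod 23); (3|23)=+1, (11|23)=-1; sign (−1)^0·+1^2·-1^0 = +1.
(10013, 9435 / ℚ) ramifies at {3, 5, 31, 37}: a division algebra.

[3, 5, 31, 37]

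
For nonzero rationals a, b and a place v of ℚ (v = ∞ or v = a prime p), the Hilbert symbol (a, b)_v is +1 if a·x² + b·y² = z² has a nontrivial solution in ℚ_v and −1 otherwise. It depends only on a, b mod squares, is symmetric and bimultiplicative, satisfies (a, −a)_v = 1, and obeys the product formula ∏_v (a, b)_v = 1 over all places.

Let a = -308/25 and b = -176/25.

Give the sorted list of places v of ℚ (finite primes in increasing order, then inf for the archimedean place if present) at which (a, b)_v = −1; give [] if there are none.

[7, inf]

(a, b) ≡ (-77, -11) mod (ℚ^×)²; places V = {2, 5, 7, 11, ∞}.
(a,b)_5: α=-2, u≡2; β=-2, v≡4 (mod 5); (2|5)=-1, (4|5)=+1; sign (−1)^0·-1^-2·+1^-2 = +1.
(a,b)_7: α=1, u≡3; β=0, v≡5 (mod 7); (3|7)=-1, (5|7)=-1; sign (−1)^0·-1^0·-1^1 = -1.
(a,b)_2: α=2, β=4; u≡3, v≡5 (mod 8); ε(u)ε(v)=1·0, αω(v)=2·1, βω(u)=4·1; sum ≡ 0  ⇒  +1.
(a,b)_∞: sgn(-77)=−, sgn(-11)=−, so -1.
(a,b)_11: α=1, u≡9; β=1, v≡2 (mod 11); (9|11)=+1, (2|11)=-1; sign (−1)^1·+1^1·-1^1 = +1.
|Ram(-77, -11)| = 2, even; anisotropic at {7, ∞}.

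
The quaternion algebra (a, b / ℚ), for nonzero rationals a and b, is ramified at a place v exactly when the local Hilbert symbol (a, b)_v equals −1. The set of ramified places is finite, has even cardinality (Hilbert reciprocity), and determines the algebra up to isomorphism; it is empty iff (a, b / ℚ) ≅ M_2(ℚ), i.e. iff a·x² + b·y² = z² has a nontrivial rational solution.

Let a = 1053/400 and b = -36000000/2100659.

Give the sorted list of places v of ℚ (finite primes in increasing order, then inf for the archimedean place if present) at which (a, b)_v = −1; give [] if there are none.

(a, b) ≡ (13, -11) mod (ℚ^×)²; places V = {2, 3, 5, 11, 13, 19, 23, ∞}.
(a,b)_3: α=4, u≡1; β=2, v≡1 (mod 3); (1|3)=+1, (1|3)=+1; sign (−1)^0·+1^2·+1^4 = +1.
(a,b)_19: α=0, u≡8; β=-2, v≡12 (mod 19); (8|19)=-1, (12|19)=-1; sign (−1)^0·-1^-2·-1^0 = +1.
(a,b)_13: α=1, u≡12; β=0, v≡8 (mod 13); (12|13)=+1, (8|13)=-1; sign (−1)^0·+1^0·-1^1 = -1.
(a,b)_2: α=-4, β=8; u≡5, v≡5 (mod 8); ε(u)ε(v)=0·0, αω(v)=-4·1, βω(u)=8·1; sum ≡ 0  ⇒  +1.
(a,b)_23: α=0, u≡2; β=-2, v≡4 (mod 23); (2|23)=+1, (4|23)=+1; sign (−1)^0·+1^-2·+1^0 = +1.
(a,b)_5: α=-2, u≡3; β=6, v≡4 (mod 5); (3|5)=-1, (4|5)=+1; sign (−1)^0·-1^6·+1^-2 = +1.
(a,b)_∞: sgn(13)=+, sgn(-11)=−, so +1.
(a,b)_11: α=0, u≡2; β=-1, v≡7 (mod 11); (2|11)=-1, (7|11)=-1; sign (−1)^0·-1^-1·-1^0 = -1.
Ram(13, -11) = {11, 13}; no ℚ_11-point on the conic.

[11, 13]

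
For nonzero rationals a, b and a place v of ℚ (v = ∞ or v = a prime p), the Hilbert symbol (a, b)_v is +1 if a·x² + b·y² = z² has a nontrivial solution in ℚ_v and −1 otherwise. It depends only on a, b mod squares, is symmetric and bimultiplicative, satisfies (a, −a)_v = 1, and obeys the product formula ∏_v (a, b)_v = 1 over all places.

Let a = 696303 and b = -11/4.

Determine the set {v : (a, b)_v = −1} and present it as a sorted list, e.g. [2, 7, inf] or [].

[17, 41]

Mod squares: a ≡ 77367, b ≡ -11. Check v ∈ {∞, 2, 3, 11, 17, 37, 41}.
v=17: a=17^1·(≡6), b=17^0·(≡10) mod 17; (6|17)=-1, (10|17)=-1; (−1)^{1·0·8}·(-1)^0·(-1)^1 = -1.
v=∞: 77367 > 0 and -11 < 0  ⇒  (a,b)_∞ = +1.
v=37: a=37^1·(≡23), b=37^0·(≡25) mod 37; (23|37)=-1, (25|37)=+1; (−1)^{1·0·18}·(-1)^0·(+1)^1 = +1.
v=11: a=11^0·(≡3), b=11^1·(≡8) mod 11; (3|11)=+1, (8|11)=-1; (−1)^{0·1·5}·(+1)^1·(-1)^0 = +1.
v=3: a=3^3·(≡1), b=3^0·(≡1) mod 3; (1|3)=+1, (1|3)=+1; (−1)^{3·0·1}·(+1)^0·(+1)^3 = +1.
v=2: v_2(a)=0, v_2(b)=-2; units ≡ 7, 5 (mod 8); ε·ε+αω+βω = 1·0+0·1+-2·0 ≡ 0  ⇒  (a,b)_2 = +1.
v=41: a=41^1·(≡9), b=41^0·(≡28) mod 41; (9|41)=+1, (28|41)=-1; (−1)^{1·0·20}·(+1)^0·(-1)^1 = -1.
Ram(77367, -11) = {17, 41}; no ℚ_17-point on the conic.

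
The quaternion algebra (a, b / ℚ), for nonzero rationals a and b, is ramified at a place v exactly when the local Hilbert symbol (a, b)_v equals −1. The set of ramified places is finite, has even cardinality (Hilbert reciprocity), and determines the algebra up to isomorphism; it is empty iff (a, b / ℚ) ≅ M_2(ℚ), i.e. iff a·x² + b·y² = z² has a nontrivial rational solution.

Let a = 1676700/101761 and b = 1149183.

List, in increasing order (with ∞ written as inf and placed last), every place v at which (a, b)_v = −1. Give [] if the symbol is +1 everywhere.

[2, 17, 23, 37]

(a, b) ≡ (23, 127687) mod (ℚ^×)²; places V = {2, 3, 5, 7, 11, 17, 23, 29, 37, ∞}.
(a,b)_3: α=6, u≡2; β=2, v≡1 (mod 3); (2|3)=-1, (1|3)=+1; sign (−1)^0·-1^2·+1^6 = +1.
(a,b)_29: α=-2, u≡13; β=1, v≡13 (mod 29); (13|29)=+1, (13|29)=+1; sign (−1)^0·+1^1·+1^-2 = +1.
(a,b)_∞: sgn(23)=+, sgn(127687)=+, so +1.
(a,b)_17: α=0, u≡10; β=1, v≡7 (mod 17); (10|17)=-1, (7|17)=-1; sign (−1)^0·-1^1·-1^0 = -1.
(a,b)_7: α=0, u≡2; β=1, v≡5 (mod 7); (2|7)=+1, (5|7)=-1; sign (−1)^0·+1^1·-1^0 = +1.
(a,b)_11: α=-2, u≡5; β=0, v≡2 (mod 11); (5|11)=+1, (2|11)=-1; sign (−1)^0·+1^0·-1^-2 = +1.
(a,b)_23: α=1, u≡4; β=0, v≡11 (mod 23); (4|23)=+1, (11|23)=-1; sign (−1)^0·+1^0·-1^1 = -1.
(a,b)_2: α=2, β=0; u≡7, v≡7 (mod 8); ε(u)ε(v)=1·1, αω(v)=2·0, βω(u)=0·0; sum ≡ 1  ⇒  -1.
(a,b)_37: α=0, u≡31; β=1, v≡16 (mod 37); (31|37)=-1, (16|37)=+1; sign (−1)^0·-1^1·+1^0 = -1.
(a,b)_5: α=2, u≡3; β=0, v≡3 (mod 5); (3|5)=-1, (3|5)=-1; sign (−1)^0·-1^0·-1^2 = +1.
|Ram(23, 127687)| = 4, even; anisotropic at {2, 17, 23, 37}.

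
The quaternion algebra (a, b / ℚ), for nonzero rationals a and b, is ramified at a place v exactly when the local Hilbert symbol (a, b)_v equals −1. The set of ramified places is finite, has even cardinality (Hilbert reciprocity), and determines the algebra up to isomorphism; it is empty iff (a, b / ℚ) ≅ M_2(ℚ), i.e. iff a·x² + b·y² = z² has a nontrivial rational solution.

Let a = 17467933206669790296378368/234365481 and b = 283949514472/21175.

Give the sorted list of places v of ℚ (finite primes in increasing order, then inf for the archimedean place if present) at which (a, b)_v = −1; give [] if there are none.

Mod squares: a ≡ 7163, b ≡ 3094. Check v ∈ {∞, 2, 3, 5, 7, 11, 13, 17, 19, 23, 29}.
v=13: a=13^3·(≡2), b=13^1·(≡1) mod 13; (2|13)=-1, (1|13)=+1; (−1)^{3·1·6}·(-1)^1·(+1)^3 = -1.
v=7: a=7^-2·(≡4), b=7^-1·(≡1) mod 7; (4|7)=+1, (1|7)=+1; (−1)^{-2·-1·3}·(+1)^-1·(+1)^-2 = +1.
v=23: a=23^2·(≡5), b=23^2·(≡9) mod 23; (5|23)=-1, (9|23)=+1; (−1)^{2·2·11}·(-1)^2·(+1)^2 = +1.
v=5: a=5^0·(≡3), b=5^-2·(≡1) mod 5; (3|5)=-1, (1|5)=+1; (−1)^{0·-2·2}·(-1)^-2·(+1)^0 = +1.
v=3: a=3^-14·(≡2), b=3^0·(≡1) mod 3; (2|3)=-1, (1|3)=+1; (−1)^{-14·0·1}·(-1)^0·(+1)^-14 = +1.
v=∞: 7163 > 0 and 3094 > 0  ⇒  (a,b)_∞ = +1.
v=19: a=19^5·(≡11), b=19^2·(≡11) mod 19; (11|19)=+1, (11|19)=+1; (−1)^{5·2·9}·(+1)^2·(+1)^5 = +1.
v=11: a=11^0·(≡10), b=11^-2·(≡3) mod 11; (10|11)=-1, (3|11)=+1; (−1)^{0·-2·5}·(-1)^-2·(+1)^0 = +1.
v=2: v_2(a)=10, v_2(b)=3; units ≡ 3, 3 (mod 8); ε·ε+αω+βω = 1·1+10·1+3·1 ≡ 0  ⇒  (a,b)_2 = +1.
v=29: a=29^5·(≡14), b=29^2·(≡5) mod 29; (14|29)=-1, (5|29)=+1; (−1)^{5·2·14}·(-1)^2·(+1)^5 = +1.
v=17: a=17^2·(≡14), b=17^1·(≡6) mod 17; (14|17)=-1, (6|17)=-1; (−1)^{2·1·8}·(-1)^1·(-1)^2 = -1.
|Ram(7163, 3094)| = 2, even; anisotropic at {13, 17}.

[13, 17]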